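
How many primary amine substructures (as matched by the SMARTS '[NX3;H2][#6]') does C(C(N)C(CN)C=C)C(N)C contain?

[NX3;H2][#6] is the SMARTS for a primary amine: a trivalent nitrogen with two H attached to carbon.
The molecule carries 3 separate instances of a primary amino group (-NH2) meeting every constraint; each maps to a distinct set of atoms, giving 3 matches.

3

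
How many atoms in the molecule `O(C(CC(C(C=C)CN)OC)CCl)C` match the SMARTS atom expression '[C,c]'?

10

The query [C,c] means: comma = OR; matches aliphatic or aromatic carbon — same as #6.
Check the 14 heavy atoms by environment: 10× C → match; 2× O → no; 1× N → no; 1× Cl → no.
That gives 10 matching atoms.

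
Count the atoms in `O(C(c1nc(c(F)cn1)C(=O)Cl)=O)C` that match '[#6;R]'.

4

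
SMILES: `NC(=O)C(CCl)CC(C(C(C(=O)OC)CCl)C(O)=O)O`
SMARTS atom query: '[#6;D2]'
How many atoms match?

The query [#6;D2] means: any carbon bonded to exactly two heavy atoms.
Check the 20 heavy atoms by environment: 3× C (D2) → match; 7× C (D3) → no; 5× O (D1) → no; 1× N (D1) → no; 1× O (D2) → no; 1× C (D1) → no; 2× Cl (D1) → no.
That gives 3 matching atoms.

3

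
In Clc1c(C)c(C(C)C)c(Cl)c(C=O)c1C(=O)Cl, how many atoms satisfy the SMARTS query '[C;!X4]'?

2

The query [C;!X4] means: aliphatic carbon that does not have four total connections.
Check the 17 heavy atoms by environment: 6× c (aromatic, X3) → no; 2× C (X3) → match; 2× O (X1) → no; 3× Cl (X1) → no; 4× C (X4) → no.
That gives 2 matching atoms.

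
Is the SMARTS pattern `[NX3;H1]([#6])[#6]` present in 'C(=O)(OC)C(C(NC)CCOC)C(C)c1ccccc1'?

Yes

The pattern [NX3;H1]([#6])[#6] describes a trivalent nitrogen with one H, bonded to two carbons — a secondary amine.
The molecule carries an N-methylamino group (-NHCH3), whose atoms satisfy every constraint of the query, so the pattern matches.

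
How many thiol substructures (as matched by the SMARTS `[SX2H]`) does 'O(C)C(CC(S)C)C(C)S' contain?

2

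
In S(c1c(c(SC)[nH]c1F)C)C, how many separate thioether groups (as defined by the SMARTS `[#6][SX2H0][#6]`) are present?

[#6][SX2H0][#6] is the SMARTS for a thioether: an aliphatic sulfur bridging two carbons with no H on the sulfur.
The molecule carries 2 separate instances of a methylthio ether (-SCH3) meeting every constraint; each maps to a distinct set of atoms, giving 2 matches.

2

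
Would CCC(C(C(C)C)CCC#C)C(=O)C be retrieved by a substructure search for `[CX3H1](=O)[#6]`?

The pattern [CX3H1](=O)[#6] describes an sp2 carbon with one H, double-bonded to O and single-bonded to carbon — an aldehyde.
The closest candidate here is an acetyl/ketone group (-C(=O)CH3), but the carbonyl carbon has H0 (two carbon neighbours), not H1. No other fragment satisfies the full query, so there is no match.

No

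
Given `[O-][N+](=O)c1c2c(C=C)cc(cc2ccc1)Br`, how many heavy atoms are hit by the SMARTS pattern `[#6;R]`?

10

Check the 16 heavy atoms by environment: 10× c (aromatic, in 6-ring) → match; 1× Br (acyclic) → no; 1× N (charge +1, acyclic) → no; 1× O (charge -1, acyclic) → no; 1× O (acyclic) → no; 2× C (acyclic) → no.
That gives 10 matching atoms.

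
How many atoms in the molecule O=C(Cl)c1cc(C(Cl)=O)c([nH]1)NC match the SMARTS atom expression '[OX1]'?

The query [OX1] means: aliphatic oxygen with one total connection — typically a carbonyl =O or an oxide.
Check the 13 heavy atoms by environment: 1× n (aromatic, X3) → no; 4× c (aromatic, X3) → no; 2× C (X3) → no; 2× O (X1) → match; 2× Cl (X1) → no; 1× N (X3) → no; 1× C (X4) → no.
That gives 2 matching atoms.

2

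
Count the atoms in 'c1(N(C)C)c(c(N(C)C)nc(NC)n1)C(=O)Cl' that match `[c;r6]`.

4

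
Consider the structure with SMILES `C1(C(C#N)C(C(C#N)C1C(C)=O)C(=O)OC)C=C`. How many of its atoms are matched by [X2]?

3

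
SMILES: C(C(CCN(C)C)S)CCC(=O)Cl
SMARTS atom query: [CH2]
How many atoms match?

5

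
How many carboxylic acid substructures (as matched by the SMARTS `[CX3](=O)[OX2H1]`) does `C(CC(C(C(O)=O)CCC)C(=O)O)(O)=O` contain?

3

[CX3](=O)[OX2H1] is the SMARTS for a carboxylic acid: an sp2 carbon double-bonded to O and single-bonded to an -OH oxygen.
The molecule carries 3 separate instances of a carboxylic acid group (-C(=O)OH) meeting every constraint; each maps to a distinct set of atoms, giving 3 matches.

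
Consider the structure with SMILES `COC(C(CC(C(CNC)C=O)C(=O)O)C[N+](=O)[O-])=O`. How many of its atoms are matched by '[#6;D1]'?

2

The query [#6;D1] means: carbon bonded to exactly one heavy atom.
Check the 20 heavy atoms by environment: 4× C (D2) → no; 5× C (D3) → no; 5× O (D1) → no; 1× O (D2) → no; 2× C (D1) → match; 1× N (charge +1, D3) → no; 1× O (charge -1, D1) → no; 1× N (D2) → no.
That gives 2 matching atoms.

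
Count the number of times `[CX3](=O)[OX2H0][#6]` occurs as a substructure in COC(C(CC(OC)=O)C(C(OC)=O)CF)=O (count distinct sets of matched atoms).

3

[CX3](=O)[OX2H0][#6] is the SMARTS for an ester: a carbonyl carbon bonded to an oxygen that is itself bonded to carbon (no H on that O).
The molecule carries 3 separate instances of a methyl-ester group (-C(=O)OCH3) meeting every constraint; each maps to a distinct set of atoms, giving 3 matches.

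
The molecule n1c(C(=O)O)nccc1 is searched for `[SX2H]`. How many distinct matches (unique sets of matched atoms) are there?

[SX2H] is the SMARTS for a thiol: an aliphatic sulfur with two connections, one being H.
No fragment in the molecule satisfies every constraint, giving 0 matches.

0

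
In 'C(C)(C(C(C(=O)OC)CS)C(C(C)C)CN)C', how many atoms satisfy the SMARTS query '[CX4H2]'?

The query [CX4H2] means: sp3 carbon (X4) with exactly two hydrogens.
Check the 17 heavy atoms by environment: 2× C (H2, X4) → match; 5× C (H1, X4) → no; 1× N (H2, X3) → no; 1× S (H1, X2) → no; 5× C (H3, X4) → no; 1× C (H0, X3) → no; 1× O (H0, X1) → no; 1× O (H0, X2) → no.
That gives 2 matching atoms.

2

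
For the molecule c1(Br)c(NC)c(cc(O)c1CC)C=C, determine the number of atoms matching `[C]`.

5

The query [C] means: uppercase C matches aliphatic (non-aromatic) carbon only.
Check the 14 heavy atoms by environment: 6× c (aromatic) → no; 1× O → no; 5× C → match; 1× N → no; 1× Br → no.
That gives 5 matching atoms.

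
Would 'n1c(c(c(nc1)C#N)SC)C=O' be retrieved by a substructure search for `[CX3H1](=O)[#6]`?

Yes

The pattern [CX3H1](=O)[#6] describes an sp2 carbon with one H, double-bonded to O and single-bonded to carbon — an aldehyde.
The molecule carries an aldehyde (-CHO), whose atoms satisfy every constraint of the query, so the pattern matches.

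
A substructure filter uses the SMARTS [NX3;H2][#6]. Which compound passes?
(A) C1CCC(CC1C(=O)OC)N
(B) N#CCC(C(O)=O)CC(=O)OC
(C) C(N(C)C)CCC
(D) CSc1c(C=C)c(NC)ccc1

A

[NX3;H2][#6] describes a trivalent nitrogen with two H attached to carbon (a primary amine).
(A) contains a primary amino group (-NH2), which satisfies every atom and bond constraint.
(B) has a nitrile (-C#N) but the nitrogen is NX1 (triple-bonded), not NX3 with two H.
(C) has a dimethylamino group (-N(CH3)2) but the nitrogen has H0, not H2.
(D) has an N-methylamino group (-NHCH3) but the nitrogen bears two carbons and only one H (H1), not H2.
So the answer is (A).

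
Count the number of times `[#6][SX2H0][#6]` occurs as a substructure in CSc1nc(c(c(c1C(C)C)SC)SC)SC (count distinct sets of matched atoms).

4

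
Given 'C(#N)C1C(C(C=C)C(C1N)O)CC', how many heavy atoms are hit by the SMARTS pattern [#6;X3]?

The query [#6;X3] means: any carbon (aromatic or not) with three total connections.
Check the 13 heavy atoms by environment: 7× C (X4) → no; 1× N (X3) → no; 2× C (X3) → match; 1× C (X2) → no; 1× N (X1) → no; 1× O (X2) → no.
That gives 2 matching atoms.

2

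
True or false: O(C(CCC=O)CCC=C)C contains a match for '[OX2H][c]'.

False

The pattern [OX2H][c] describes a hydroxyl oxygen attached to an aromatic carbon — a phenol.
The closest candidate here is a methoxy ether (-OCH3), but the oxygen has H0, not H1. No other fragment satisfies the full query, so there is no match.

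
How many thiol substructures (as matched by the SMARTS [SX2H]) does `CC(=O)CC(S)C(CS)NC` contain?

2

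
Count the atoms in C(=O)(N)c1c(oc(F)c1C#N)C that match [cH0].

4

Check the 12 heavy atoms by environment: 1× o (aromatic, H0) → no; 4× c (aromatic, H0) → match; 1× F (H0) → no; 2× C (H0) → no; 1× N (H0) → no; 1× C (H3) → no; 1× O (H0) → no; 1× N (H2) → no.
That gives 4 matching atoms.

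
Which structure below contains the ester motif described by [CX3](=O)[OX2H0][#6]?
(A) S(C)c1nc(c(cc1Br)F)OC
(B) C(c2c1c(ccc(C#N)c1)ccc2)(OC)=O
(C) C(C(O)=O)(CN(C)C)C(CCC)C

[CX3](=O)[OX2H0][#6] describes a carbonyl carbon bonded to an oxygen that is itself bonded to carbon (no H on that O) (an ester).
(A) has a methoxy ether (-OCH3) but the ether oxygen is not adjacent to a C=O carbon.
(B) contains a methyl-ester group (-C(=O)OCH3), which satisfies every atom and bond constraint.
(C) has a carboxylic acid group (-C(=O)OH) but the singly-bonded O carries H (OX2H1, not H0).
So the answer is (B).

B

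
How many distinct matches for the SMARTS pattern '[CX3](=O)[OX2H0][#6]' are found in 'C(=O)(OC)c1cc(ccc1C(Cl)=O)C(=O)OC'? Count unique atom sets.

[CX3](=O)[OX2H0][#6] is the SMARTS for an ester: a carbonyl carbon bonded to an oxygen that is itself bonded to carbon (no H on that O).
The molecule carries 2 separate instances of a methyl-ester group (-C(=O)OCH3) meeting every constraint; each maps to a distinct set of atoms, giving 2 matches.

2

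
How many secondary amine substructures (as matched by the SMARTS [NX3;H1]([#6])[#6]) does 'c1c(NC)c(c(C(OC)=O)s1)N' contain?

[NX3;H1]([#6])[#6] is the SMARTS for a secondary amine: a trivalent nitrogen with one H, bonded to two carbons.
Exactly one fragment in the molecule meets all constraints, giving 1 match.

1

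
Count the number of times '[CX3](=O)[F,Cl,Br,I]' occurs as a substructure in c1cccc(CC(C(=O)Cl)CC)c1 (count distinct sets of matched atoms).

1

[CX3](=O)[F,Cl,Br,I] is the SMARTS for an acyl halide: a carbonyl carbon bonded to a halogen.
Exactly one fragment in the molecule meets all constraints, giving 1 match.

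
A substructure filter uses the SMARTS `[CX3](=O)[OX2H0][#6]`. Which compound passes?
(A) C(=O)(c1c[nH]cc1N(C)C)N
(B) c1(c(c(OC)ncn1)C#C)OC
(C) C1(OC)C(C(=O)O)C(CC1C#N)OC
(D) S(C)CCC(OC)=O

D

[CX3](=O)[OX2H0][#6] describes a carbonyl carbon bonded to an oxygen that is itself bonded to carbon (no H on that O) (an ester).
(A) has a primary amide (-C(=O)NH2) but the carbonyl is bonded to N, not to an O-C linkage.
(B) has a methoxy ether (-OCH3) but the ether oxygen is not adjacent to a C=O carbon.
(C) has a methoxy ether (-OCH3) but the ether oxygen is not adjacent to a C=O carbon.
(D) contains a methyl-ester group (-C(=O)OCH3), which satisfies every atom and bond constraint.
So the answer is (D).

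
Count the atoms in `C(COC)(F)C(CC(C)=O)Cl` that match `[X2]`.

The query [X2] means: any atom with exactly two total connections (bonds + H).
Check the 11 heavy atoms by environment: 6× C (X4) → no; 1× O (X2) → match; 1× F (X1) → no; 1× C (X3) → no; 1× O (X1) → no; 1× Cl (X1) → no.
That gives 1 matching atom.

1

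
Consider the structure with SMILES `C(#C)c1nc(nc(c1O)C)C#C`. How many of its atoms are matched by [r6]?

The query [r6] means: r6 matches atoms in a six-membered ring.
Check the 12 heavy atoms by environment: 2× n (aromatic, in 6-ring) → match; 4× c (aromatic, in 6-ring) → match; 5× C (acyclic) → no; 1× O (acyclic) → no.
Summing the matching environments: 2 + 4 = 6 matching atoms.

6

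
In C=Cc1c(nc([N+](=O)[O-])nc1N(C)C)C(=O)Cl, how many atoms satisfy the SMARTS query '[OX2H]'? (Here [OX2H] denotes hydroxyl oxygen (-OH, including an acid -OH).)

The query [OX2H] means: aliphatic oxygen with two connections, one of which is H — an -OH oxygen.
Check the 17 heavy atoms by environment: 2× n (aromatic, H0, X2) → no; 4× c (aromatic, H0, X3) → no; 1× C (H1, X3) → no; 1× C (H2, X3) → no; 1× N (charge +1, H0, X3) → no; 1× O (charge -1, H0, X1) → no; 2× O (H0, X1) → no; 1× N (H0, X3) → no; 2× C (H3, X4) → no; 1× C (H0, X3) → no; 1× Cl (H0, X1) → no.
No environment satisfies the query, so 0 matching atoms.

0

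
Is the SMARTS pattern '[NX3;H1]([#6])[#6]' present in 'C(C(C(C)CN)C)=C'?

No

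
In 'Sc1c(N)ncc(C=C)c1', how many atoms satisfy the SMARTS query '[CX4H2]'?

0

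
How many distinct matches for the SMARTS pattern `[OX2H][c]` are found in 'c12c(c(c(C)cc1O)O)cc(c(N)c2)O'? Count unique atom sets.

3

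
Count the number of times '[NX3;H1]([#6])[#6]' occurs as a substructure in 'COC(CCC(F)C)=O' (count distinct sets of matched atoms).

0

[NX3;H1]([#6])[#6] is the SMARTS for a secondary amine: a trivalent nitrogen with one H, bonded to two carbons.
No fragment in the molecule satisfies every constraint, giving 0 matches.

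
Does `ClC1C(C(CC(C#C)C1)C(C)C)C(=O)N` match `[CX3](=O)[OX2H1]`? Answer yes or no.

The pattern [CX3](=O)[OX2H1] describes an sp2 carbon double-bonded to O and single-bonded to an -OH oxygen — a carboxylic acid.
The closest candidate here is a primary amide (-C(=O)NH2), but the carbonyl is bonded to N, not to an -OH oxygen. No other fragment satisfies the full query, so there is no match.

No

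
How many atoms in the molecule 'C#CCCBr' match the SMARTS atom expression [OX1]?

Check the 5 heavy atoms by environment: 2× C (X4) → no; 2× C (X2) → no; 1× Br (X1) → no.
No environment satisfies the query, so 0 matching atoms.

0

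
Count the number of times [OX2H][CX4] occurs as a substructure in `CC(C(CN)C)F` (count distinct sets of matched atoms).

0

[OX2H][CX4] is the SMARTS for an aliphatic alcohol: a hydroxyl oxygen bound to an sp3 (X4) carbon.
No fragment in the molecule satisfies every constraint, giving 0 matches.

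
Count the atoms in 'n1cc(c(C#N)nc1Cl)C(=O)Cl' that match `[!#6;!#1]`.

The query [!#6;!#1] means: not carbon and not hydrogen — any heteroatom.
Check the 12 heavy atoms by environment: 2× n (aromatic) → match; 4× c (aromatic) → no; 2× C → no; 1× O → match; 2× Cl → match; 1× N → match.
Summing the matching environments: 2 + 1 + 2 + 1 = 6 matching atoms.

6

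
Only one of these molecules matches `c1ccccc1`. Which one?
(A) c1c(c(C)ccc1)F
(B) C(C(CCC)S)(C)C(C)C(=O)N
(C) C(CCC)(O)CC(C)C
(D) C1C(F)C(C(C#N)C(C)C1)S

A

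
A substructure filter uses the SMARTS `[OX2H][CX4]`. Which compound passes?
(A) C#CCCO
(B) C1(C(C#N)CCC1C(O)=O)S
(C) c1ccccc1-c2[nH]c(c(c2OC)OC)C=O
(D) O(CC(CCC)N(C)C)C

[OX2H][CX4] describes a hydroxyl oxygen bound to an sp3 (X4) carbon (an aliphatic alcohol).
(A) contains a hydroxyl group (-OH), which satisfies every atom and bond constraint.
(B) has a carboxylic acid group (-C(=O)OH) but the -OH is on a CX3 carbonyl carbon, not a CX4 carbon.
(C) has a methoxy ether (-OCH3) but the oxygen has H0 (ether), not H1.
(D) has a methoxy ether (-OCH3) but the oxygen has H0 (ether), not H1.
So the answer is (A).

A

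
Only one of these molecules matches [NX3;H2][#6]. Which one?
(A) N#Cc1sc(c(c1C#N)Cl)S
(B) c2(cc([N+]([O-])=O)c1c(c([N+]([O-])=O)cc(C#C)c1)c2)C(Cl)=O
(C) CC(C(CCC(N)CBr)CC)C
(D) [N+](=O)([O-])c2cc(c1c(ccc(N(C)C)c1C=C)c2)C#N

[NX3;H2][#6] describes a trivalent nitrogen with two H attached to carbon (a primary amine).
(A) has a nitrile (-C#N) but the nitrogen is NX1 (triple-bonded), not NX3 with two H.
(B) has a nitro group (-[N+](=O)[O-]) but the nitrogen is [N+] with no H, not NX3H2.
(C) contains a primary amino group (-NH2), which satisfies every atom and bond constraint.
(D) has a nitrile (-C#N) but the nitrogen is NX1 (triple-bonded), not NX3 with two H.
So the answer is (C).

C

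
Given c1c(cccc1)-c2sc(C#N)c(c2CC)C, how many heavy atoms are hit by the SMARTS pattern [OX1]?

0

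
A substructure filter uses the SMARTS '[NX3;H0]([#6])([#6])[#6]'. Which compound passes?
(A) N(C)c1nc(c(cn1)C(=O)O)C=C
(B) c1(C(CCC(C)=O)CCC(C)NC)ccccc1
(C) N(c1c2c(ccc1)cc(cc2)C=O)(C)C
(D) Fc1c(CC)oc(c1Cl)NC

[NX3;H0]([#6])([#6])[#6] describes a trivalent nitrogen with no H, bonded to three carbons (a tertiary amine).
(A) has an N-methylamino group (-NHCH3) but the nitrogen still has one H (H1), not H0.
(B) has an N-methylamino group (-NHCH3) but the nitrogen still has one H (H1), not H0.
(C) contains a dimethylamino group (-N(CH3)2), which satisfies every atom and bond constraint.
(D) has an N-methylamino group (-NHCH3) but the nitrogen still has one H (H1), not H0.
So the answer is (C).

C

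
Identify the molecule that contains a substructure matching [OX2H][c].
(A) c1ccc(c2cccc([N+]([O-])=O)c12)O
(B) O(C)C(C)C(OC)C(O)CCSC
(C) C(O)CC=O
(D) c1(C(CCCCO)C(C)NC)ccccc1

A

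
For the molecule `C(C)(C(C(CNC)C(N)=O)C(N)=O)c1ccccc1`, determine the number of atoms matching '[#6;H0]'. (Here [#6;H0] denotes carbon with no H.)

The query [#6;H0] means: any carbon with no attached hydrogen.
Check the 19 heavy atoms by environment: 1× C (H2) → no; 3× C (H1) → no; 2× C (H3) → no; 2× C (H0) → match; 2× O (H0) → no; 2× N (H2) → no; 1× c (aromatic, H0) → match; 5× c (aromatic, H1) → no; 1× N (H1) → no.
Summing the matching environments: 2 + 1 = 3 matching atoms.

3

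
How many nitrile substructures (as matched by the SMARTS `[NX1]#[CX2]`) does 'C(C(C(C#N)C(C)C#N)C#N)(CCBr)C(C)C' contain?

[NX1]#[CX2] is the SMARTS for a nitrile: a nitrogen triple-bonded to a two-connected carbon.
The molecule carries 3 separate instances of a nitrile (-C#N) meeting every constraint; each maps to a distinct set of atoms, giving 3 matches.

3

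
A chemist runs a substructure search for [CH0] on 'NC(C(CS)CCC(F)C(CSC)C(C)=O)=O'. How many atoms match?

The query [CH0] means: aliphatic carbon with no attached hydrogen.
Check the 17 heavy atoms by environment: 4× C (H2) → no; 3× C (H1) → no; 1× S (H0) → no; 2× C (H3) → no; 1× F (H0) → no; 2× C (H0) → match; 2× O (H0) → no; 1× S (H1) → no; 1× N (H2) → no.
That gives 2 matching atoms.

2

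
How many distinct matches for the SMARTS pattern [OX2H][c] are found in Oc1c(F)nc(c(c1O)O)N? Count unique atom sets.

[OX2H][c] is the SMARTS for a phenol: a hydroxyl oxygen attached to an aromatic carbon.
The molecule carries 3 separate instances of a hydroxyl group (-OH) meeting every constraint; each maps to a distinct set of atoms, giving 3 matches.

3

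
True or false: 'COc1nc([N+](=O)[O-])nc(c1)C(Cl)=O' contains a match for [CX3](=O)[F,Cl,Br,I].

True

The pattern [CX3](=O)[F,Cl,Br,I] describes a carbonyl carbon bonded to a halogen — an acyl halide.
The molecule carries an acyl chloride (-C(=O)Cl), whose atoms satisfy every constraint of the query, so the pattern matches.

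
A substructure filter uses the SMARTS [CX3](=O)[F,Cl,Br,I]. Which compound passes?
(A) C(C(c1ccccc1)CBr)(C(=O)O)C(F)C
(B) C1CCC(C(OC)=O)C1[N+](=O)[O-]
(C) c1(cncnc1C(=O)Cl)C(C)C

[CX3](=O)[F,Cl,Br,I] describes a carbonyl carbon bonded to a halogen (an acyl halide).
(A) has a carboxylic acid group (-C(=O)OH) but the carbonyl is bonded to -OH, not to a halogen.
(B) has a methyl-ester group (-C(=O)OCH3) but the carbonyl is bonded to -O-C, not to a halogen.
(C) contains an acyl chloride (-C(=O)Cl), which satisfies every atom and bond constraint.
So the answer is (C).

C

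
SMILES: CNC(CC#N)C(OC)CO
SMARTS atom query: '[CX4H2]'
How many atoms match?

2

The query [CX4H2] means: sp3 carbon (X4) with exactly two hydrogens.
Check the 11 heavy atoms by environment: 2× C (H2, X4) → match; 2× C (H1, X4) → no; 1× O (H1, X2) → no; 1× O (H0, X2) → no; 2× C (H3, X4) → no; 1× N (H1, X3) → no; 1× C (H0, X2) → no; 1× N (H0, X1) → no.
That gives 2 matching atoms.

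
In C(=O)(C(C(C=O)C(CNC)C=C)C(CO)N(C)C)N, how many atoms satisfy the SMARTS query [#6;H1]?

6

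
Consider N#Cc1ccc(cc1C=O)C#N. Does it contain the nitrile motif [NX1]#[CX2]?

Yes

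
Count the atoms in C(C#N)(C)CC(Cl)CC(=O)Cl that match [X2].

1

The query [X2] means: any atom with exactly two total connections (bonds + H).
Check the 11 heavy atoms by environment: 5× C (X4) → no; 1× C (X2) → match; 1× N (X1) → no; 1× C (X3) → no; 1× O (X1) → no; 2× Cl (X1) → no.
That gives 1 matching atom.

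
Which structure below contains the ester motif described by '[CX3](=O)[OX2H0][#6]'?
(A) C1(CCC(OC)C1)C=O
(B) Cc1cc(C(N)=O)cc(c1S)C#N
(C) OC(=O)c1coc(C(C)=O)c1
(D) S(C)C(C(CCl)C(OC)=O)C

D

[CX3](=O)[OX2H0][#6] describes a carbonyl carbon bonded to an oxygen that is itself bonded to carbon (no H on that O) (an ester).
(A) has a methoxy ether (-OCH3) but the ether oxygen is not adjacent to a C=O carbon.
(B) has a primary amide (-C(=O)NH2) but the carbonyl is bonded to N, not to an O-C linkage.
(C) has a carboxylic acid group (-C(=O)OH) but the singly-bonded O carries H (OX2H1, not H0).
(D) contains a methyl-ester group (-C(=O)OCH3), which satisfies every atom and bond constraint.
So the answer is (D).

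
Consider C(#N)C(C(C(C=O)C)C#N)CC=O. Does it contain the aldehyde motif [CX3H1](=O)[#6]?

The pattern [CX3H1](=O)[#6] describes an sp2 carbon with one H, double-bonded to O and single-bonded to carbon — an aldehyde.
The molecule carries an aldehyde (-CHO), whose atoms satisfy every constraint of the query, so the pattern matches.

Yes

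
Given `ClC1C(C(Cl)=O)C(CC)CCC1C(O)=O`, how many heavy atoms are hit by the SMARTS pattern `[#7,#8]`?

3

The query [#7,#8] means: nitrogen or oxygen (comma = OR).
Check the 15 heavy atoms by environment: 10× C → no; 2× Cl → no; 3× O → match.
That gives 3 matching atoms.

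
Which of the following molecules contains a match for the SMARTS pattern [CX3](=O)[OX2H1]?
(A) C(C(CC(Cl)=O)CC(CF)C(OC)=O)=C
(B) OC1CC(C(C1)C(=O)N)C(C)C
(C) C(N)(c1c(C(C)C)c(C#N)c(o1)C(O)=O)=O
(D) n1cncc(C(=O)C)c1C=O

C

[CX3](=O)[OX2H1] describes an sp2 carbon double-bonded to O and single-bonded to an -OH oxygen (a carboxylic acid).
(A) has a methyl-ester group (-C(=O)OCH3) but the singly-bonded O has no H (OX2H0, not OX2H1).
(B) has a primary amide (-C(=O)NH2) but the carbonyl is bonded to N, not to an -OH oxygen.
(C) contains a carboxylic acid group (-C(=O)OH), which satisfies every atom and bond constraint.
(D) has an aldehyde (-CHO) but there is no singly-bonded oxygen on the carbonyl carbon.
So the answer is (C).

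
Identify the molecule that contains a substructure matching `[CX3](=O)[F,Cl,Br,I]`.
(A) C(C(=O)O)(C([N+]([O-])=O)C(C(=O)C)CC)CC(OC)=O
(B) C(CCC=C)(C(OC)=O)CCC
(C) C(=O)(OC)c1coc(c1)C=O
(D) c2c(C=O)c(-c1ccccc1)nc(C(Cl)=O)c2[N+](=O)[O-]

D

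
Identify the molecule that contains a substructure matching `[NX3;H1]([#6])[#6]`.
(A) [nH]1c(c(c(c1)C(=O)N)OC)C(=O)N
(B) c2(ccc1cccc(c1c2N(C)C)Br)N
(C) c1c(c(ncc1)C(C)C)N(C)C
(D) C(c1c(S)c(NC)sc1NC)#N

D

[NX3;H1]([#6])[#6] describes a trivalent nitrogen with one H, bonded to two carbons (a secondary amine).
(A) has a primary amide (-C(=O)NH2) but the -C(=O)NH2 nitrogen has H2, not H1.
(B) has a primary amino group (-NH2) but the nitrogen has H2 and only one carbon neighbour.
(C) has a dimethylamino group (-N(CH3)2) but the nitrogen has H0, not H1.
(D) contains an N-methylamino group (-NHCH3), which satisfies every atom and bond constraint.
So the answer is (D).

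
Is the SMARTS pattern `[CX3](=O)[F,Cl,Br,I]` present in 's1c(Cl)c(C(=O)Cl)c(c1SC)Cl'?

The pattern [CX3](=O)[F,Cl,Br,I] describes a carbonyl carbon bonded to a halogen — an acyl halide.
The molecule carries an acyl chloride (-C(=O)Cl), whose atoms satisfy every constraint of the query, so the pattern matches.

Yes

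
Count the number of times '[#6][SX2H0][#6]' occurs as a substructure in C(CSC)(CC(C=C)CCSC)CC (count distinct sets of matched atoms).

[#6][SX2H0][#6] is the SMARTS for a thioether: an aliphatic sulfur bridging two carbons with no H on the sulfur.
The molecule carries 2 separate instances of a methylthio ether (-SCH3) meeting every constraint; each maps to a distinct set of atoms, giving 2 matches.

2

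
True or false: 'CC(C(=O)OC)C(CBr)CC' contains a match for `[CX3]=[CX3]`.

False

The pattern [CX3]=[CX3] describes a non-aromatic C=C double bond between two sp2 carbons — an alkene.
The closest candidate here is an ethyl group (-CH2CH3), but its C-C bond is a single bond between CX4 carbons, not CX3=CX3. No other fragment satisfies the full query, so there is no match.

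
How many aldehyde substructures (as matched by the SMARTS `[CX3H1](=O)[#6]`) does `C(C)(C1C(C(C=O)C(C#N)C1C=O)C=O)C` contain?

[CX3H1](=O)[#6] is the SMARTS for an aldehyde: an sp2 carbon with one H, double-bonded to O and single-bonded to carbon.
The molecule carries 3 separate instances of an aldehyde (-CHO) meeting every constraint; each maps to a distinct set of atoms, giving 3 matches.

3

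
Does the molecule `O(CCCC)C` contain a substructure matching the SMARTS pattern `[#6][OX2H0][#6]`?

Yes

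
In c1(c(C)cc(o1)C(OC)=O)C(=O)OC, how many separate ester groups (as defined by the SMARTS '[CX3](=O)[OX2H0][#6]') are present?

[CX3](=O)[OX2H0][#6] is the SMARTS for an ester: a carbonyl carbon bonded to an oxygen that is itself bonded to carbon (no H on that O).
The molecule carries 2 separate instances of a methyl-ester group (-C(=O)OCH3) meeting every constraint; each maps to a distinct set of atoms, giving 2 matches.

2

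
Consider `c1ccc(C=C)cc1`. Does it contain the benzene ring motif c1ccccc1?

The pattern c1ccccc1 describes six aromatic carbons in a ring — a benzene ring.
The required atom environment is present in the molecule, so the pattern matches.

Yes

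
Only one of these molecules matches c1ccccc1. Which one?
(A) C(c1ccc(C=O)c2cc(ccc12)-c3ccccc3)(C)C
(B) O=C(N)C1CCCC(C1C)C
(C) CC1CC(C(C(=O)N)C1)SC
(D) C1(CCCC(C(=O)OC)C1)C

A

c1ccccc1 describes six aromatic carbons in a ring (a benzene ring).
(A) contains a phenyl ring, which satisfies every atom and bond constraint.
(B) has a methyl group (-CH3) but no six-membered all-carbon aromatic ring is present.
(C) has a methyl group (-CH3) but no six-membered all-carbon aromatic ring is present.
(D) has a methyl group (-CH3) but no six-membered all-carbon aromatic ring is present.
So the answer is (A).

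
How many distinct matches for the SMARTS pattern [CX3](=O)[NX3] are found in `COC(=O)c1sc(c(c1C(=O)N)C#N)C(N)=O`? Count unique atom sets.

[CX3](=O)[NX3] is the SMARTS for an amide: a carbonyl carbon bonded to a trivalent nitrogen.
The molecule carries 2 separate instances of a primary amide (-C(=O)NH2) meeting every constraint; each maps to a distinct set of atoms, giving 2 matches.

2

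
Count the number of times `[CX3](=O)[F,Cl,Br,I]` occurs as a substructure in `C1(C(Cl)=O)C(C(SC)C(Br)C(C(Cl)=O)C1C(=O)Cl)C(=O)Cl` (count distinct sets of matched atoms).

[CX3](=O)[F,Cl,Br,I] is the SMARTS for an acyl halide: a carbonyl carbon bonded to a halogen.
The molecule carries 4 separate instances of an acyl chloride (-C(=O)Cl) meeting every constraint; each maps to a distinct set of atoms, giving 4 matches.

4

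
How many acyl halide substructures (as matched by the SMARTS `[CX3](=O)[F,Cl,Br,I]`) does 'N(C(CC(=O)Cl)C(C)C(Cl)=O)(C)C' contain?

[CX3](=O)[F,Cl,Br,I] is the SMARTS for an acyl halide: a carbonyl carbon bonded to a halogen.
The molecule carries 2 separate instances of an acyl chloride (-C(=O)Cl) meeting every constraint; each maps to a distinct set of atoms, giving 2 matches.

2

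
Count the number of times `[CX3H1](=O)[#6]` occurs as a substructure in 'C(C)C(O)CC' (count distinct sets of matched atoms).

0

[CX3H1](=O)[#6] is the SMARTS for an aldehyde: an sp2 carbon with one H, double-bonded to O and single-bonded to carbon.
No fragment in the molecule satisfies every constraint, giving 0 matches.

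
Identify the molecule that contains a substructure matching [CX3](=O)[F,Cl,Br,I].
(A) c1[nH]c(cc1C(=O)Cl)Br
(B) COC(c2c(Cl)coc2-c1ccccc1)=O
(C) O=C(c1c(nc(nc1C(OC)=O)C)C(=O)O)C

A

[CX3](=O)[F,Cl,Br,I] describes a carbonyl carbon bonded to a halogen (an acyl halide).
(A) contains an acyl chloride (-C(=O)Cl), which satisfies every atom and bond constraint.
(B) has a methyl-ester group (-C(=O)OCH3) but the carbonyl is bonded to -O-C, not to a halogen.
(C) has a carboxylic acid group (-C(=O)OH) but the carbonyl is bonded to -OH, not to a halogen.
So the answer is (A).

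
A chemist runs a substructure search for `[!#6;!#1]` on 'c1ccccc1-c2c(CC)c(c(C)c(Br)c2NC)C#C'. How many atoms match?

2

The query [!#6;!#1] means: not carbon and not hydrogen — any heteroatom.
Check the 20 heavy atoms by environment: 12× c (aromatic) → no; 6× C → no; 1× N → match; 1× Br → match.
Summing the matching environments: 1 + 1 = 2 matching atoms.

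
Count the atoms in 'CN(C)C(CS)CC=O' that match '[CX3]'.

1

The query [CX3] means: C with X3: aliphatic carbon with exactly 3 total connections.
Check the 9 heavy atoms by environment: 5× C (X4) → no; 1× C (X3) → match; 1× O (X1) → no; 1× N (X3) → no; 1× S (X2) → no.
That gives 1 matching atom.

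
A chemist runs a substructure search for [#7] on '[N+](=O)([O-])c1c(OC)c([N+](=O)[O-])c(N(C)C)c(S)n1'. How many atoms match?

4

The query [#7] means: #7 matches any nitrogen atom regardless of aromaticity.
Check the 18 heavy atoms by environment: 1× n (aromatic) → match; 5× c (aromatic) → no; 1× S → no; 2× N (charge +1) → match; 2× O (charge -1) → no; 3× O → no; 3× C → no; 1× N → match.
Summing the matching environments: 1 + 2 + 1 = 4 matching atoms.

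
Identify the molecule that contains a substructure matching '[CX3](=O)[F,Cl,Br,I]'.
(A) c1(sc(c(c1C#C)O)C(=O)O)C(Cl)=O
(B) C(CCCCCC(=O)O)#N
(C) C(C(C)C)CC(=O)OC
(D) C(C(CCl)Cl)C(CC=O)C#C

[CX3](=O)[F,Cl,Br,I] describes a carbonyl carbon bonded to a halogen (an acyl halide).
(A) contains an acyl chloride (-C(=O)Cl), which satisfies every atom and bond constraint.
(B) has a carboxylic acid group (-C(=O)OH) but the carbonyl is bonded to -OH, not to a halogen.
(C) has a methyl-ester group (-C(=O)OCH3) but the carbonyl is bonded to -O-C, not to a halogen.
(D) has a chloro substituent but the Cl is not on a carbonyl carbon.
So the answer is (A).

A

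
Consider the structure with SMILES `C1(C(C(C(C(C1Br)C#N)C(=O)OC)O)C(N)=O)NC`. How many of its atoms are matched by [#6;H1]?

6

The query [#6;H1] means: any carbon bearing exactly one hydrogen.
Check the 19 heavy atoms by environment: 6× C (H1) → match; 1× O (H1) → no; 3× C (H0) → no; 1× N (H0) → no; 1× Br (H0) → no; 3× O (H0) → no; 2× C (H3) → no; 1× N (H1) → no; 1× N (H2) → no.
That gives 6 matching atoms.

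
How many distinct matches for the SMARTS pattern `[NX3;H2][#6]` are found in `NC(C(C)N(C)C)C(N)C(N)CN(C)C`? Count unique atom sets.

[NX3;H2][#6] is the SMARTS for a primary amine: a trivalent nitrogen with two H attached to carbon.
The molecule carries 3 separate instances of a primary amino group (-NH2) meeting every constraint; each maps to a distinct set of atoms, giving 3 matches.

3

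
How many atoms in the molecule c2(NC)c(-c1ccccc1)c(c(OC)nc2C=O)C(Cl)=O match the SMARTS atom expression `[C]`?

4

The query [C] means: uppercase C matches aliphatic (non-aromatic) carbon only.
Check the 21 heavy atoms by environment: 1× n (aromatic) → no; 11× c (aromatic) → no; 1× N → no; 4× C → match; 3× O → no; 1× Cl → no.
That gives 4 matching atoms.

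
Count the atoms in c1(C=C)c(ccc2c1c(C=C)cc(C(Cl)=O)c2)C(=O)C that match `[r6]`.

10

The query [r6] means: r6 matches atoms in a six-membered ring.
Check the 20 heavy atoms by environment: 10× c (aromatic, in 6-ring) → match; 7× C (acyclic) → no; 2× O (acyclic) → no; 1× Cl (acyclic) → no.
That gives 10 matching atoms.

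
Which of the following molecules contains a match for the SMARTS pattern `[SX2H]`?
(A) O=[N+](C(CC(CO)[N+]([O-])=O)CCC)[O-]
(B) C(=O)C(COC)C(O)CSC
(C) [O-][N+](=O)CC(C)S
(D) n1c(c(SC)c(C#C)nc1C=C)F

[SX2H] describes an aliphatic sulfur with two connections, one being H (a thiol).
(A) has a hydroxyl group (-OH) but it is an -OH, not an -SH.
(B) has a hydroxyl group (-OH) but it is an -OH, not an -SH.
(C) contains a thiol (-SH), which satisfies every atom and bond constraint.
(D) has a methylthio ether (-SCH3) but the sulfur has H0 (bonded to two carbons), not H1.
So the answer is (C).

C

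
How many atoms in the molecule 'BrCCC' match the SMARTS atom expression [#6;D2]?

2

The query [#6;D2] means: any carbon bonded to exactly two heavy atoms.
Check the 4 heavy atoms by environment: 2× C (D2) → match; 1× C (D1) → no; 1× Br (D1) → no.
That gives 2 matching atoms.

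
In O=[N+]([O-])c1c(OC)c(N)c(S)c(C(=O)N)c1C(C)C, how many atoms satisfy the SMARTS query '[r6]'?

The query [r6] means: r6 matches atoms in a six-membered ring.
Check the 19 heavy atoms by environment: 6× c (aromatic, in 6-ring) → match; 3× O (acyclic) → no; 5× C (acyclic) → no; 1× N (charge +1, acyclic) → no; 1× O (charge -1, acyclic) → no; 1× S (acyclic) → no; 2× N (acyclic) → no.
That gives 6 matching atoms.

6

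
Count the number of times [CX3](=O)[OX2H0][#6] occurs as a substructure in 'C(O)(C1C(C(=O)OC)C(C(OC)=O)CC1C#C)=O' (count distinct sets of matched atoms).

2

[CX3](=O)[OX2H0][#6] is the SMARTS for an ester: a carbonyl carbon bonded to an oxygen that is itself bonded to carbon (no H on that O).
The molecule carries 2 separate instances of a methyl-ester group (-C(=O)OCH3) meeting every constraint; each maps to a distinct set of atoms, giving 2 matches.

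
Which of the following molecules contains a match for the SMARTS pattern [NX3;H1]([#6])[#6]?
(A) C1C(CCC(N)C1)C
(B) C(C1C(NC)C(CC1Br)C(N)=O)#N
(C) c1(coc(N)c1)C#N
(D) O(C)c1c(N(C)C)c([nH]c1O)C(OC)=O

[NX3;H1]([#6])[#6] describes a trivalent nitrogen with one H, bonded to two carbons (a secondary amine).
(A) has a primary amino group (-NH2) but the nitrogen has H2 and only one carbon neighbour.
(B) contains an N-methylamino group (-NHCH3), which satisfies every atom and bond constraint.
(C) has a primary amino group (-NH2) but the nitrogen has H2 and only one carbon neighbour.
(D) has a dimethylamino group (-N(CH3)2) but the nitrogen has H0, not H1.
So the answer is (B).

B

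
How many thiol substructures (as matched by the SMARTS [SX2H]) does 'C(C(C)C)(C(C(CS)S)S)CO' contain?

3

[SX2H] is the SMARTS for a thiol: an aliphatic sulfur with two connections, one being H.
The molecule carries 3 separate instances of a thiol (-SH) meeting every constraint; each maps to a distinct set of atoms, giving 3 matches.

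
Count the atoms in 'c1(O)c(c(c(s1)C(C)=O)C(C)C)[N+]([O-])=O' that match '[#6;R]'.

4

The query [#6;R] means: carbon that is part of a ring.
Check the 15 heavy atoms by environment: 1× s (aromatic, in 5-ring) → no; 4× c (aromatic, in 5-ring) → match; 1× N (charge +1, acyclic) → no; 1× O (charge -1, acyclic) → no; 3× O (acyclic) → no; 5× C (acyclic) → no.
That gives 4 matching atoms.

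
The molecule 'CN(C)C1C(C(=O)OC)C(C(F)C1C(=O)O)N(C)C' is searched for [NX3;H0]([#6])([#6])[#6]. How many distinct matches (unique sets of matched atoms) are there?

2

[NX3;H0]([#6])([#6])[#6] is the SMARTS for a tertiary amine: a trivalent nitrogen with no H, bonded to three carbons.
The molecule carries 2 separate instances of a dimethylamino group (-N(CH3)2) meeting every constraint; each maps to a distinct set of atoms, giving 2 matches.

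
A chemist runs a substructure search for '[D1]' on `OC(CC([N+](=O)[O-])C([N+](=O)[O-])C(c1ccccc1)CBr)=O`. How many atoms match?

7

Check the 21 heavy atoms by environment: 2× C (D2) → no; 4× C (D3) → no; 1× Br (D1) → match; 2× N (charge +1, D3) → no; 2× O (charge -1, D1) → match; 4× O (D1) → match; 1× c (aromatic, D3) → no; 5× c (aromatic, D2) → no.
Summing the matching environments: 1 + 2 + 4 = 7 matching atoms.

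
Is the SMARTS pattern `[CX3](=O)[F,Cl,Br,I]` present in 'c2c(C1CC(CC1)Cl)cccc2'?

The pattern [CX3](=O)[F,Cl,Br,I] describes a carbonyl carbon bonded to a halogen — an acyl halide.
The closest candidate here is a chloro substituent, but the Cl is not on a carbonyl carbon. No other fragment satisfies the full query, so there is no match.

No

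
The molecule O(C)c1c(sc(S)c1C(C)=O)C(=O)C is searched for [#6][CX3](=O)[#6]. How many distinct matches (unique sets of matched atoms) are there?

[#6][CX3](=O)[#6] is the SMARTS for a ketone: a carbonyl carbon (no H) flanked by two carbons.
The molecule carries 2 separate instances of an acetyl/ketone group (-C(=O)CH3) meeting every constraint; each maps to a distinct set of atoms, giving 2 matches.

2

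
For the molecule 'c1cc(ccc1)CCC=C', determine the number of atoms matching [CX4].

2

The query [CX4] means: C with X4: aliphatic carbon with exactly 4 total connections (bonds + H).
Check the 10 heavy atoms by environment: 2× C (X4) → match; 2× C (X3) → no; 6× c (aromatic, X3) → no.
That gives 2 matching atoms.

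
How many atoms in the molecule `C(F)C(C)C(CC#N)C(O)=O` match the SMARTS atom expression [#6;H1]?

The query [#6;H1] means: any carbon bearing exactly one hydrogen.
Check the 11 heavy atoms by environment: 2× C (H2) → no; 2× C (H1) → match; 1× C (H3) → no; 2× C (H0) → no; 1× N (H0) → no; 1× O (H0) → no; 1× O (H1) → no; 1× F (H0) → no.
That gives 2 matching atoms.

2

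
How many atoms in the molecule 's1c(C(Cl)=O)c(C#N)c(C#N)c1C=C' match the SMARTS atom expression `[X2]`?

The query [X2] means: any atom with exactly two total connections (bonds + H).
Check the 14 heavy atoms by environment: 1× s (aromatic, X2) → match; 4× c (aromatic, X3) → no; 2× C (X2) → match; 2× N (X1) → no; 3× C (X3) → no; 1× O (X1) → no; 1× Cl (X1) → no.
Summing the matching environments: 1 + 2 = 3 matching atoms.

3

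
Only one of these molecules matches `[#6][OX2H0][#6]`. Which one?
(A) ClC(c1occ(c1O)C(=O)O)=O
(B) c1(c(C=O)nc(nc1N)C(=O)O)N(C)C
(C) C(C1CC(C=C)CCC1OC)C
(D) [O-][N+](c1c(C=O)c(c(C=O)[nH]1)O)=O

[#6][OX2H0][#6] describes an aliphatic oxygen bridging two carbons with no H on the oxygen (an ether).
(A) has a hydroxyl group (-OH) but the oxygen has H1, not H0 bridging two carbons.
(B) has a carboxylic acid group (-C(=O)OH) but the -OH oxygen has H1; the =O is OX1, not OX2.
(C) contains a methoxy ether (-OCH3), which satisfies every atom and bond constraint.
(D) has a hydroxyl group (-OH) but the oxygen has H1, not H0 bridging two carbons.
So the answer is (C).

C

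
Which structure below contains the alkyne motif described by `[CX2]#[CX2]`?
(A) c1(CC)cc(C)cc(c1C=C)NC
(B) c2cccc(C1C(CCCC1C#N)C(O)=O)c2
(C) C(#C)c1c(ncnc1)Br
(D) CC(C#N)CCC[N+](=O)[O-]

[CX2]#[CX2] describes a carbon-carbon triple bond (an alkyne).
(A) has a vinyl group (-CH=CH2) but the C=C is a double bond; both carbons are CX3, not CX2.
(B) has a nitrile (-C#N) but the triple bond is C#N, not C#C.
(C) contains an ethynyl group (-C#CH), which satisfies every atom and bond constraint.
(D) has a nitrile (-C#N) but the triple bond is C#N, not C#C.
So the answer is (C).

C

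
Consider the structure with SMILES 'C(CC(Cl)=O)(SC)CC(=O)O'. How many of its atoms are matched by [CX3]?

Check the 11 heavy atoms by environment: 4× C (X4) → no; 2× C (X3) → match; 2× O (X1) → no; 1× Cl (X1) → no; 1× S (X2) → no; 1× O (X2) → no.
That gives 2 matching atoms.

2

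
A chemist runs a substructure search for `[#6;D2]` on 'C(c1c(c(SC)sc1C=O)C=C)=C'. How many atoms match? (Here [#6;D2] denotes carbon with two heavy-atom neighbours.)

3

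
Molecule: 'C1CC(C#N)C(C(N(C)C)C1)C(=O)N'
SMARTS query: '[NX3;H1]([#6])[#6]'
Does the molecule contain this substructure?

The pattern [NX3;H1]([#6])[#6] describes a trivalent nitrogen with one H, bonded to two carbons — a secondary amine.
The closest candidate here is a primary amide (-C(=O)NH2), but the -C(=O)NH2 nitrogen has H2, not H1. No other fragment satisfies the full query, so there is no match.

No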